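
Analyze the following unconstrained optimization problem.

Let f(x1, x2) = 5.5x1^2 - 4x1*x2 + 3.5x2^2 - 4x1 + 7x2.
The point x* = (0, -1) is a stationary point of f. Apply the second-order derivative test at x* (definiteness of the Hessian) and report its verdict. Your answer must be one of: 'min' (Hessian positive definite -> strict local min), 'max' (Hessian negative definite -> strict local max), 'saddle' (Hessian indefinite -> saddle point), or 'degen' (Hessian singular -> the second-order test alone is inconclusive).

Compute the Hessian H = grad^2 f:
  H = [[11, -4], [-4, 7]]
Verify stationarity: grad f(x*) = H x* + g = (0, 0).
Eigenvalues of H: 4.5279, 13.4721.
Both eigenvalues > 0, so H is positive definite -> x* is a strict local min.

min


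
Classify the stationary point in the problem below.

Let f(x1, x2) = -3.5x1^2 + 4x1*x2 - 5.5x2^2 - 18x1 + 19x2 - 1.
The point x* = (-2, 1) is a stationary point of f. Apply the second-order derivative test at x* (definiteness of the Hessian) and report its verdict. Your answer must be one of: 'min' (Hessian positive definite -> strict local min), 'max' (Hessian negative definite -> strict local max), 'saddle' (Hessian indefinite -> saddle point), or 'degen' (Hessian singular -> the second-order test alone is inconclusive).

Compute the Hessian H = grad^2 f:
  H = [[-7, 4], [4, -11]]
Verify stationarity: grad f(x*) = H x* + g = (0, 0).
Eigenvalues of H: -13.4721, -4.5279.
Both eigenvalues < 0, so H is negative definite -> x* is a strict local max.

max


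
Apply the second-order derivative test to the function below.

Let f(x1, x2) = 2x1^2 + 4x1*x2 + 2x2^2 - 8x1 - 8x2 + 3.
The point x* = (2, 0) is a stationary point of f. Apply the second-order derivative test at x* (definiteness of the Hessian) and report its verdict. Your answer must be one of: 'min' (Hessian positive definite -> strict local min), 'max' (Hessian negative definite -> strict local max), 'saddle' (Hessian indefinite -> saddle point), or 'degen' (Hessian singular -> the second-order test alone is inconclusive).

Compute the Hessian H = grad^2 f:
  H = [[4, 4], [4, 4]]
Verify stationarity: grad f(x*) = H x* + g = (0, 0).
Eigenvalues of H: 0, 8.
H has a zero eigenvalue (singular; positive semidefinite but not definite), so H is neither positive definite, negative definite, nor indefinite. The second-order test alone is inconclusive -> degen.
(Indeed, f is constant along the null direction of H through x*, so x* is not a strict local extremum.)

degen


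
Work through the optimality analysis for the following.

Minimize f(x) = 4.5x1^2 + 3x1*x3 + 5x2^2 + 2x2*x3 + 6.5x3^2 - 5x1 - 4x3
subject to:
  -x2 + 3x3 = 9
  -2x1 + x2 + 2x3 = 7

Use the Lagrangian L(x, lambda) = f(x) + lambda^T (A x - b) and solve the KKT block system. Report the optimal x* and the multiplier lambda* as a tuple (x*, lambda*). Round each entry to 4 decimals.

Form the Lagrangian:
  L(x, lambda) = (1/2) x^T Q x + c^T x + lambda^T (A x - b)
Stationarity (grad_x L = 0): Q x + c + A^T lambda = 0.
Primal feasibility: A x = b.

This gives the KKT block system:
  [ Q   A^T ] [ x     ]   [-c ]
  [ A    0  ] [ lambda ] = [ b ]

Solving the linear system:
  x*      = (-1.1745, -0.8094, 2.7302)
  lambda* = (-6.3235, -3.6899)
  f(x*)   = 38.8463

x* = (-1.1745, -0.8094, 2.7302), lambda* = (-6.3235, -3.6899)


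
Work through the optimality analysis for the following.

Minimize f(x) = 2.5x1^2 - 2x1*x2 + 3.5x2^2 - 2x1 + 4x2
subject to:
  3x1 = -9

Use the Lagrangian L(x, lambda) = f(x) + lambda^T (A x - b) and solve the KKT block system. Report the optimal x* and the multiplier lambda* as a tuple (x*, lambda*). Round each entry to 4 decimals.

Form the Lagrangian:
  L(x, lambda) = (1/2) x^T Q x + c^T x + lambda^T (A x - b)
Stationarity (grad_x L = 0): Q x + c + A^T lambda = 0.
Primal feasibility: A x = b.

This gives the KKT block system:
  [ Q   A^T ] [ x     ]   [-c ]
  [ A    0  ] [ lambda ] = [ b ]

Solving the linear system:
  x*      = (-3, -1.4286)
  lambda* = (4.7143)
  f(x*)   = 21.3571

x* = (-3, -1.4286), lambda* = (4.7143)


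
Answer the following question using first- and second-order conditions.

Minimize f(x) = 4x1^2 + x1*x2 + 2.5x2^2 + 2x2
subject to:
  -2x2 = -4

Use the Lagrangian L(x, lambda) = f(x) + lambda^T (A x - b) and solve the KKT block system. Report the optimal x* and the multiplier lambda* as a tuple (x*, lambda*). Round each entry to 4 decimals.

Form the Lagrangian:
  L(x, lambda) = (1/2) x^T Q x + c^T x + lambda^T (A x - b)
Stationarity (grad_x L = 0): Q x + c + A^T lambda = 0.
Primal feasibility: A x = b.

This gives the KKT block system:
  [ Q   A^T ] [ x     ]   [-c ]
  [ A    0  ] [ lambda ] = [ b ]

Solving the linear system:
  x*      = (-0.25, 2)
  lambda* = (5.875)
  f(x*)   = 13.75

x* = (-0.25, 2), lambda* = (5.875)


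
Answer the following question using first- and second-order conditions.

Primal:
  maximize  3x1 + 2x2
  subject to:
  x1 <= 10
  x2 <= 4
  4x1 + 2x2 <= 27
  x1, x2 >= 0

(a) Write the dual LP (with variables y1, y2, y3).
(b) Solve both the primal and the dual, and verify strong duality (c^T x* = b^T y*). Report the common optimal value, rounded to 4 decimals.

The standard primal-dual pair for 'max c^T x s.t. A x <= b, x >= 0' is:
  Dual:  min b^T y  s.t.  A^T y >= c,  y >= 0.

So the dual LP is:
  minimize  10y1 + 4y2 + 27y3
  subject to:
    y1 + 4y3 >= 3
    y2 + 2y3 >= 2
    y1, y2, y3 >= 0

Solving the primal: x* = (4.75, 4).
  primal value c^T x* = 22.25.
Solving the dual: y* = (0, 0.5, 0.75).
  dual value b^T y* = 22.25.
Strong duality: c^T x* = b^T y*. Confirmed.

22.25


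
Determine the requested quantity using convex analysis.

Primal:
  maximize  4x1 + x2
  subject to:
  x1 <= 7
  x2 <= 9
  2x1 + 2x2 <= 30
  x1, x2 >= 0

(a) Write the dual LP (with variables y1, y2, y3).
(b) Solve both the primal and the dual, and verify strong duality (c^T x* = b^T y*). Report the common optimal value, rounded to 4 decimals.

The standard primal-dual pair for 'max c^T x s.t. A x <= b, x >= 0' is:
  Dual:  min b^T y  s.t.  A^T y >= c,  y >= 0.

So the dual LP is:
  minimize  7y1 + 9y2 + 30y3
  subject to:
    y1 + 2y3 >= 4
    y2 + 2y3 >= 1
    y1, y2, y3 >= 0

Solving the primal: x* = (7, 8).
  primal value c^T x* = 36.
Solving the dual: y* = (3, 0, 0.5).
  dual value b^T y* = 36.
Strong duality: c^T x* = b^T y*. Confirmed.

36


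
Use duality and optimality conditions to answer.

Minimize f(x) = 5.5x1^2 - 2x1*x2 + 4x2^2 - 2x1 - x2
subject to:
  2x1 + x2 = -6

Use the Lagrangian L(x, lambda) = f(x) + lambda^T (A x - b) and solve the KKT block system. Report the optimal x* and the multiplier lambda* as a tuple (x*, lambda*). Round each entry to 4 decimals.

Form the Lagrangian:
  L(x, lambda) = (1/2) x^T Q x + c^T x + lambda^T (A x - b)
Stationarity (grad_x L = 0): Q x + c + A^T lambda = 0.
Primal feasibility: A x = b.

This gives the KKT block system:
  [ Q   A^T ] [ x     ]   [-c ]
  [ A    0  ] [ lambda ] = [ b ]

Solving the linear system:
  x*      = (-2.1176, -1.7647)
  lambda* = (10.8824)
  f(x*)   = 35.6471

x* = (-2.1176, -1.7647), lambda* = (10.8824)


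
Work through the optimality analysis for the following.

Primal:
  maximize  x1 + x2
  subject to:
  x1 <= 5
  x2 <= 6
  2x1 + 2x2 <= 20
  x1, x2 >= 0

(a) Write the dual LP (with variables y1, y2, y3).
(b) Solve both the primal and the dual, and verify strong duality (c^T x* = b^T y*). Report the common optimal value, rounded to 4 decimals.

The standard primal-dual pair for 'max c^T x s.t. A x <= b, x >= 0' is:
  Dual:  min b^T y  s.t.  A^T y >= c,  y >= 0.

So the dual LP is:
  minimize  5y1 + 6y2 + 20y3
  subject to:
    y1 + 2y3 >= 1
    y2 + 2y3 >= 1
    y1, y2, y3 >= 0

Solving the primal: x* = (4, 6).
  primal value c^T x* = 10.
Solving the dual: y* = (0, 0, 0.5).
  dual value b^T y* = 10.
Strong duality: c^T x* = b^T y*. Confirmed.

10


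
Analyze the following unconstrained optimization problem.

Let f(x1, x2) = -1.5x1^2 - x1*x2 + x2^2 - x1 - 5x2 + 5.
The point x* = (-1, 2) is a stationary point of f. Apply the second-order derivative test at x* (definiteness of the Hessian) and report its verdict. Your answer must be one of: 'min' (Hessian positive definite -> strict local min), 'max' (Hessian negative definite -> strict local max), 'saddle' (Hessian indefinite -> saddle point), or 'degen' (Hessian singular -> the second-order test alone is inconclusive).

Compute the Hessian H = grad^2 f:
  H = [[-3, -1], [-1, 2]]
Verify stationarity: grad f(x*) = H x* + g = (0, 0).
Eigenvalues of H: -3.1926, 2.1926.
Eigenvalues have mixed signs, so H is indefinite -> x* is a saddle point.

saddle


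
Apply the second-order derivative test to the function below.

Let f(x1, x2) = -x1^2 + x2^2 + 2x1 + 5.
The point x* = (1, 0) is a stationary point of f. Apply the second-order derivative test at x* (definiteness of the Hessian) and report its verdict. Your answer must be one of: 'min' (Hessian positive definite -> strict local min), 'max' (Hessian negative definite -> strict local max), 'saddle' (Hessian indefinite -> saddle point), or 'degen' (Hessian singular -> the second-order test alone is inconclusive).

Compute the Hessian H = grad^2 f:
  H = [[-2, 0], [0, 2]]
Verify stationarity: grad f(x*) = H x* + g = (0, 0).
Eigenvalues of H: -2, 2.
Eigenvalues have mixed signs, so H is indefinite -> x* is a saddle point.

saddle


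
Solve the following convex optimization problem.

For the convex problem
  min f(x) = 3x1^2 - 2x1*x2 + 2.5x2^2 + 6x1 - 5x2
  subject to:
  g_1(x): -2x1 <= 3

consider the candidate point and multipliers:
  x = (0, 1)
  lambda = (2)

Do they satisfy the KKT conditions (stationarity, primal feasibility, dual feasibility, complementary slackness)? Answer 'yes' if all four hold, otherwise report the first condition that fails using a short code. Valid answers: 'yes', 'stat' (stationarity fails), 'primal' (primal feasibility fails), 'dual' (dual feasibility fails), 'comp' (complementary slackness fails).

Gradient of f: grad f(x) = Q x + c = (4, 0)
Constraint values g_i(x) = a_i^T x - b_i:
  g_1((0, 1)) = -3
Stationarity residual: grad f(x) + sum_i lambda_i a_i = (0, 0)
  -> stationarity OK
Primal feasibility (all g_i <= 0): OK
Dual feasibility (all lambda_i >= 0): OK
Complementary slackness (lambda_i * g_i(x) = 0 for all i): FAILS

Verdict: the first failing condition is complementary_slackness -> comp.

comp


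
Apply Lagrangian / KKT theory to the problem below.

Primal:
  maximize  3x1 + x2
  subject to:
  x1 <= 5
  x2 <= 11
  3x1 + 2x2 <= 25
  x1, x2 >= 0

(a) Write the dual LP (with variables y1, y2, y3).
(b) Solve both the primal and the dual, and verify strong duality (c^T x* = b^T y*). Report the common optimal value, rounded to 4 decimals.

The standard primal-dual pair for 'max c^T x s.t. A x <= b, x >= 0' is:
  Dual:  min b^T y  s.t.  A^T y >= c,  y >= 0.

So the dual LP is:
  minimize  5y1 + 11y2 + 25y3
  subject to:
    y1 + 3y3 >= 3
    y2 + 2y3 >= 1
    y1, y2, y3 >= 0

Solving the primal: x* = (5, 5).
  primal value c^T x* = 20.
Solving the dual: y* = (1.5, 0, 0.5).
  dual value b^T y* = 20.
Strong duality: c^T x* = b^T y*. Confirmed.

20


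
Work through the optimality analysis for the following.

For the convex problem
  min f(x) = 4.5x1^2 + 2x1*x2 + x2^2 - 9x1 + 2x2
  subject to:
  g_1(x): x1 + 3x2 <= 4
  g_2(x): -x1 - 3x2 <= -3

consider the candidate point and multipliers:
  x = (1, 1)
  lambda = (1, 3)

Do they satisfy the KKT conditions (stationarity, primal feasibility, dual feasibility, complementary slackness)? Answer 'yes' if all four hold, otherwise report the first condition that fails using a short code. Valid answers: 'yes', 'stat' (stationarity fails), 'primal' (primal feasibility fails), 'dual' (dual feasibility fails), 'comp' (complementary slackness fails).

Gradient of f: grad f(x) = Q x + c = (2, 6)
Constraint values g_i(x) = a_i^T x - b_i:
  g_1((1, 1)) = 0
  g_2((1, 1)) = -1
Stationarity residual: grad f(x) + sum_i lambda_i a_i = (0, 0)
  -> stationarity OK
Primal feasibility (all g_i <= 0): OK
Dual feasibility (all lambda_i >= 0): OK
Complementary slackness (lambda_i * g_i(x) = 0 for all i): FAILS

Verdict: the first failing condition is complementary_slackness -> comp.

comp


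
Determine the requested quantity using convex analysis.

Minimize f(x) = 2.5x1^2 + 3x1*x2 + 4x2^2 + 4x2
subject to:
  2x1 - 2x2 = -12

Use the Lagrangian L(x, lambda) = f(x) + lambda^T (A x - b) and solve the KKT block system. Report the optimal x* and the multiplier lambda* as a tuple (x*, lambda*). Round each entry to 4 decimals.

Form the Lagrangian:
  L(x, lambda) = (1/2) x^T Q x + c^T x + lambda^T (A x - b)
Stationarity (grad_x L = 0): Q x + c + A^T lambda = 0.
Primal feasibility: A x = b.

This gives the KKT block system:
  [ Q   A^T ] [ x     ]   [-c ]
  [ A    0  ] [ lambda ] = [ b ]

Solving the linear system:
  x*      = (-3.6842, 2.3158)
  lambda* = (5.7368)
  f(x*)   = 39.0526

x* = (-3.6842, 2.3158), lambda* = (5.7368)


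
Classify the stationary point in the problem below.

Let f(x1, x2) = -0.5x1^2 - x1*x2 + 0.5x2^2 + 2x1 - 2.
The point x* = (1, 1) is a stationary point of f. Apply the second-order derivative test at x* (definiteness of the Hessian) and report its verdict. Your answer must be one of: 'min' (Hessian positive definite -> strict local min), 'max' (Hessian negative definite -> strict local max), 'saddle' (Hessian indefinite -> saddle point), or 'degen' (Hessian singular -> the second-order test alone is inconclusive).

Compute the Hessian H = grad^2 f:
  H = [[-1, -1], [-1, 1]]
Verify stationarity: grad f(x*) = H x* + g = (0, 0).
Eigenvalues of H: -1.4142, 1.4142.
Eigenvalues have mixed signs, so H is indefinite -> x* is a saddle point.

saddle


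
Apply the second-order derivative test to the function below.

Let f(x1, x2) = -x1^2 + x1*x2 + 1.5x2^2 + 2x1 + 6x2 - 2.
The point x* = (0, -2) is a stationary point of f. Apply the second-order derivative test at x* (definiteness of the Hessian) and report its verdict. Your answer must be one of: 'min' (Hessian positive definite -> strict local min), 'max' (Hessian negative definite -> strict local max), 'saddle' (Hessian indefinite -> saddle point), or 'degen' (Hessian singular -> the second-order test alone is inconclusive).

Compute the Hessian H = grad^2 f:
  H = [[-2, 1], [1, 3]]
Verify stationarity: grad f(x*) = H x* + g = (0, 0).
Eigenvalues of H: -2.1926, 3.1926.
Eigenvalues have mixed signs, so H is indefinite -> x* is a saddle point.

saddle


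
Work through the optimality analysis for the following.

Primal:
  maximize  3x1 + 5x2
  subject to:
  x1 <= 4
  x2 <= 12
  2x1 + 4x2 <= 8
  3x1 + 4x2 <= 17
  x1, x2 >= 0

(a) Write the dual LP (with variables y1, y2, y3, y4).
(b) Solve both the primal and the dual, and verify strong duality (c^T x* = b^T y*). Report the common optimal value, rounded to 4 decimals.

The standard primal-dual pair for 'max c^T x s.t. A x <= b, x >= 0' is:
  Dual:  min b^T y  s.t.  A^T y >= c,  y >= 0.

So the dual LP is:
  minimize  4y1 + 12y2 + 8y3 + 17y4
  subject to:
    y1 + 2y3 + 3y4 >= 3
    y2 + 4y3 + 4y4 >= 5
    y1, y2, y3, y4 >= 0

Solving the primal: x* = (4, 0).
  primal value c^T x* = 12.
Solving the dual: y* = (0.5, 0, 1.25, 0).
  dual value b^T y* = 12.
Strong duality: c^T x* = b^T y*. Confirmed.

12


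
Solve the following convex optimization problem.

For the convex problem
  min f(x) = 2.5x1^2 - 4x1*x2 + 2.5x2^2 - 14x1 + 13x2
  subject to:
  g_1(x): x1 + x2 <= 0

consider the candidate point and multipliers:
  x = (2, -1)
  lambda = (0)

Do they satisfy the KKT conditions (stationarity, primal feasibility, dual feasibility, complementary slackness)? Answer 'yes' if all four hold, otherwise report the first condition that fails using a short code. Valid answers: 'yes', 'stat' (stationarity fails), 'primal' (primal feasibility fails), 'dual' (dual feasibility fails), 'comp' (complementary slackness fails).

Gradient of f: grad f(x) = Q x + c = (0, 0)
Constraint values g_i(x) = a_i^T x - b_i:
  g_1((2, -1)) = 1
Stationarity residual: grad f(x) + sum_i lambda_i a_i = (0, 0)
  -> stationarity OK
Primal feasibility (all g_i <= 0): FAILS
Dual feasibility (all lambda_i >= 0): OK
Complementary slackness (lambda_i * g_i(x) = 0 for all i): OK

Verdict: the first failing condition is primal_feasibility -> primal.

primal


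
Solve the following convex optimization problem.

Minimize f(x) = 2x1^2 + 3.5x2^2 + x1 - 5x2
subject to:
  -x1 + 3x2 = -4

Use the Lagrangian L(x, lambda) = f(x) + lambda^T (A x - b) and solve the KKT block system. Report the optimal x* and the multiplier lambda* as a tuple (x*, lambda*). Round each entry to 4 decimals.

Form the Lagrangian:
  L(x, lambda) = (1/2) x^T Q x + c^T x + lambda^T (A x - b)
Stationarity (grad_x L = 0): Q x + c + A^T lambda = 0.
Primal feasibility: A x = b.

This gives the KKT block system:
  [ Q   A^T ] [ x     ]   [-c ]
  [ A    0  ] [ lambda ] = [ b ]

Solving the linear system:
  x*      = (0.7907, -1.0698)
  lambda* = (4.1628)
  f(x*)   = 11.3953

x* = (0.7907, -1.0698), lambda* = (4.1628)


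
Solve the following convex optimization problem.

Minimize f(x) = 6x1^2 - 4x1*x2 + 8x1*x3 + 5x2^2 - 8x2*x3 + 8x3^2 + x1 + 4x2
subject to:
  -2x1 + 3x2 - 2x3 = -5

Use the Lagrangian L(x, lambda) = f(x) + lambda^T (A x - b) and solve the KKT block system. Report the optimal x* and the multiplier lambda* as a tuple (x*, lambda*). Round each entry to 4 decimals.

Form the Lagrangian:
  L(x, lambda) = (1/2) x^T Q x + c^T x + lambda^T (A x - b)
Stationarity (grad_x L = 0): Q x + c + A^T lambda = 0.
Primal feasibility: A x = b.

This gives the KKT block system:
  [ Q   A^T ] [ x     ]   [-c ]
  [ A    0  ] [ lambda ] = [ b ]

Solving the linear system:
  x*      = (0.33, -1.88, -0.65)
  lambda* = (3.64)
  f(x*)   = 5.505

x* = (0.33, -1.88, -0.65), lambda* = (3.64)


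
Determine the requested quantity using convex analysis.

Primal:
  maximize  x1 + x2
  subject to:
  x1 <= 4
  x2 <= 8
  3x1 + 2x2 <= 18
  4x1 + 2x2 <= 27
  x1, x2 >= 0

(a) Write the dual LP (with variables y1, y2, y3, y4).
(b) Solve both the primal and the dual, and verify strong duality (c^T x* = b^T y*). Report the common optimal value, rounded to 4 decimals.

The standard primal-dual pair for 'max c^T x s.t. A x <= b, x >= 0' is:
  Dual:  min b^T y  s.t.  A^T y >= c,  y >= 0.

So the dual LP is:
  minimize  4y1 + 8y2 + 18y3 + 27y4
  subject to:
    y1 + 3y3 + 4y4 >= 1
    y2 + 2y3 + 2y4 >= 1
    y1, y2, y3, y4 >= 0

Solving the primal: x* = (0.6667, 8).
  primal value c^T x* = 8.6667.
Solving the dual: y* = (0, 0.3333, 0.3333, 0).
  dual value b^T y* = 8.6667.
Strong duality: c^T x* = b^T y*. Confirmed.

8.6667


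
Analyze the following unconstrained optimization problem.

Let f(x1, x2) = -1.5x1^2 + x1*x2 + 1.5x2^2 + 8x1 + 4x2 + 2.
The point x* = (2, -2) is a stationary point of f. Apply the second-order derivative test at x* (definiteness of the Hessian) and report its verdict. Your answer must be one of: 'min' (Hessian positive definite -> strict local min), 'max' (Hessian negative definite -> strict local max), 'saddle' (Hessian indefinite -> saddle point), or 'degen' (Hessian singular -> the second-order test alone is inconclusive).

Compute the Hessian H = grad^2 f:
  H = [[-3, 1], [1, 3]]
Verify stationarity: grad f(x*) = H x* + g = (0, 0).
Eigenvalues of H: -3.1623, 3.1623.
Eigenvalues have mixed signs, so H is indefinite -> x* is a saddle point.

saddle


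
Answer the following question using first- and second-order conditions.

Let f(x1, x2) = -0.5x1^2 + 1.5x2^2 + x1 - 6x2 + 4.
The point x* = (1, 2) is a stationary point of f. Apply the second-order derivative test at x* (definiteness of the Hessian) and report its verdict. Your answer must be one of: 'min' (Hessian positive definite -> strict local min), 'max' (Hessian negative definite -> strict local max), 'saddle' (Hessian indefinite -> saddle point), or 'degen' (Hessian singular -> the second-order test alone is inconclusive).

Compute the Hessian H = grad^2 f:
  H = [[-1, 0], [0, 3]]
Verify stationarity: grad f(x*) = H x* + g = (0, 0).
Eigenvalues of H: -1, 3.
Eigenvalues have mixed signs, so H is indefinite -> x* is a saddle point.

saddle


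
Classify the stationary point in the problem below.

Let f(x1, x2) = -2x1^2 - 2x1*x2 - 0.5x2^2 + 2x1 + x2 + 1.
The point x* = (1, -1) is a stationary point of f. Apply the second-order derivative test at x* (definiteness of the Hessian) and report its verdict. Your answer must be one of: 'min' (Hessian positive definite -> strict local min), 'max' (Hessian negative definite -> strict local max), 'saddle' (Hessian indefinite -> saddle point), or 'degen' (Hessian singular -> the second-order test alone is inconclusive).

Compute the Hessian H = grad^2 f:
  H = [[-4, -2], [-2, -1]]
Verify stationarity: grad f(x*) = H x* + g = (0, 0).
Eigenvalues of H: -5, 0.
H has a zero eigenvalue (singular; negative semidefinite but not definite), so H is neither positive definite, negative definite, nor indefinite. The second-order test alone is inconclusive -> degen.
(Indeed, f is constant along the null direction of H through x*, so x* is not a strict local extremum.)

degen


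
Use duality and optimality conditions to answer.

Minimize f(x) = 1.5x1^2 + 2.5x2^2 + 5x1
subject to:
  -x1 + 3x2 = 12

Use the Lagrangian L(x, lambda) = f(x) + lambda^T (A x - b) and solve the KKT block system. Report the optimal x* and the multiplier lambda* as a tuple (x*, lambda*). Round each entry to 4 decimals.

Form the Lagrangian:
  L(x, lambda) = (1/2) x^T Q x + c^T x + lambda^T (A x - b)
Stationarity (grad_x L = 0): Q x + c + A^T lambda = 0.
Primal feasibility: A x = b.

This gives the KKT block system:
  [ Q   A^T ] [ x     ]   [-c ]
  [ A    0  ] [ lambda ] = [ b ]

Solving the linear system:
  x*      = (-3.2812, 2.9062)
  lambda* = (-4.8437)
  f(x*)   = 20.8594

x* = (-3.2812, 2.9062), lambda* = (-4.8437)


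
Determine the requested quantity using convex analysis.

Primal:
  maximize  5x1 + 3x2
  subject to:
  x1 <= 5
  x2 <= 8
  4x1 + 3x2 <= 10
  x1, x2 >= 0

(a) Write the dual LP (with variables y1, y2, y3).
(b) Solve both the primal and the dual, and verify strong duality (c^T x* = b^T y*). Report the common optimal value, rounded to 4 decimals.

The standard primal-dual pair for 'max c^T x s.t. A x <= b, x >= 0' is:
  Dual:  min b^T y  s.t.  A^T y >= c,  y >= 0.

So the dual LP is:
  minimize  5y1 + 8y2 + 10y3
  subject to:
    y1 + 4y3 >= 5
    y2 + 3y3 >= 3
    y1, y2, y3 >= 0

Solving the primal: x* = (2.5, 0).
  primal value c^T x* = 12.5.
Solving the dual: y* = (0, 0, 1.25).
  dual value b^T y* = 12.5.
Strong duality: c^T x* = b^T y*. Confirmed.

12.5


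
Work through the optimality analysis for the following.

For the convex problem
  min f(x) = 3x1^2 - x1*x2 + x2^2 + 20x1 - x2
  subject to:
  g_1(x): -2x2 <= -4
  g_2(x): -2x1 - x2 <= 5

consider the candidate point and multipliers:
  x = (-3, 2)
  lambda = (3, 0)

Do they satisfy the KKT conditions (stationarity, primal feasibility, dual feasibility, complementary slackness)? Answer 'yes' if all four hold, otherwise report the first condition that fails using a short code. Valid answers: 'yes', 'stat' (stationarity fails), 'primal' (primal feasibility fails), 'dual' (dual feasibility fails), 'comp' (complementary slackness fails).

Gradient of f: grad f(x) = Q x + c = (0, 6)
Constraint values g_i(x) = a_i^T x - b_i:
  g_1((-3, 2)) = 0
  g_2((-3, 2)) = -1
Stationarity residual: grad f(x) + sum_i lambda_i a_i = (0, 0)
  -> stationarity OK
Primal feasibility (all g_i <= 0): OK
Dual feasibility (all lambda_i >= 0): OK
Complementary slackness (lambda_i * g_i(x) = 0 for all i): OK

Verdict: yes, KKT holds.

yes


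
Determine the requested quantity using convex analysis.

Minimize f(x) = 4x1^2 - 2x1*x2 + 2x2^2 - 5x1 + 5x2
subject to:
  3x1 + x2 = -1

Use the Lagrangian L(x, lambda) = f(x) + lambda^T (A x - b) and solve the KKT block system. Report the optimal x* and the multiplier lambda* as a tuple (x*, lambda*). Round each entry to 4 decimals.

Form the Lagrangian:
  L(x, lambda) = (1/2) x^T Q x + c^T x + lambda^T (A x - b)
Stationarity (grad_x L = 0): Q x + c + A^T lambda = 0.
Primal feasibility: A x = b.

This gives the KKT block system:
  [ Q   A^T ] [ x     ]   [-c ]
  [ A    0  ] [ lambda ] = [ b ]

Solving the linear system:
  x*      = (0.1071, -1.3214)
  lambda* = (0.5)
  f(x*)   = -3.3214

x* = (0.1071, -1.3214), lambda* = (0.5)


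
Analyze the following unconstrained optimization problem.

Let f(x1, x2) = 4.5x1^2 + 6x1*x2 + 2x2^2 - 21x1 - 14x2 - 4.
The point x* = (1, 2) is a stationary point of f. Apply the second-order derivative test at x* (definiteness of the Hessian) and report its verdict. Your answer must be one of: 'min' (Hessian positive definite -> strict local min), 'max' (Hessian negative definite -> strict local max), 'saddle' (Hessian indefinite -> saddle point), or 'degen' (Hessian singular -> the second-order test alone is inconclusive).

Compute the Hessian H = grad^2 f:
  H = [[9, 6], [6, 4]]
Verify stationarity: grad f(x*) = H x* + g = (0, 0).
Eigenvalues of H: 0, 13.
H has a zero eigenvalue (singular; positive semidefinite but not definite), so H is neither positive definite, negative definite, nor indefinite. The second-order test alone is inconclusive -> degen.
(Indeed, f is constant along the null direction of H through x*, so x* is not a strict local extremum.)

degen


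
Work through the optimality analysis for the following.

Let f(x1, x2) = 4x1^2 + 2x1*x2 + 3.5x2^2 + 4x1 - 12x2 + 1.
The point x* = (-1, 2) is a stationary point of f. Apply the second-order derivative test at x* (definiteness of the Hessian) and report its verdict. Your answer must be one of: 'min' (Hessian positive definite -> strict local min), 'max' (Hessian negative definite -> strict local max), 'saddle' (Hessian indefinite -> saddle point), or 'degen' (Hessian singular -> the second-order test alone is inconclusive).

Compute the Hessian H = grad^2 f:
  H = [[8, 2], [2, 7]]
Verify stationarity: grad f(x*) = H x* + g = (0, 0).
Eigenvalues of H: 5.4384, 9.5616.
Both eigenvalues > 0, so H is positive definite -> x* is a strict local min.

min


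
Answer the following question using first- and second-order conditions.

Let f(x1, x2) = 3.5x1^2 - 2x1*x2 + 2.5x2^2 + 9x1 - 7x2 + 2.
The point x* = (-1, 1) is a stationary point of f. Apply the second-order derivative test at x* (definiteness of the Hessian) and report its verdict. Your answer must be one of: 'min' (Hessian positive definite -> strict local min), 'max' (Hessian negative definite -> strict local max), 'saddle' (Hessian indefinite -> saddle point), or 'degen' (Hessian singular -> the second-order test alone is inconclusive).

Compute the Hessian H = grad^2 f:
  H = [[7, -2], [-2, 5]]
Verify stationarity: grad f(x*) = H x* + g = (0, 0).
Eigenvalues of H: 3.7639, 8.2361.
Both eigenvalues > 0, so H is positive definite -> x* is a strict local min.

min


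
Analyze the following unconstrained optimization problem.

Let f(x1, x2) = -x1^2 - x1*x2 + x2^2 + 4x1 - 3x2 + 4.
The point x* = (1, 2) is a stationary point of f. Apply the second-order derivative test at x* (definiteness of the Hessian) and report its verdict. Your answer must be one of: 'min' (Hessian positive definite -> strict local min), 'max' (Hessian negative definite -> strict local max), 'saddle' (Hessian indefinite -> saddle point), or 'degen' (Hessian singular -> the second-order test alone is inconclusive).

Compute the Hessian H = grad^2 f:
  H = [[-2, -1], [-1, 2]]
Verify stationarity: grad f(x*) = H x* + g = (0, 0).
Eigenvalues of H: -2.2361, 2.2361.
Eigenvalues have mixed signs, so H is indefinite -> x* is a saddle point.

saddle


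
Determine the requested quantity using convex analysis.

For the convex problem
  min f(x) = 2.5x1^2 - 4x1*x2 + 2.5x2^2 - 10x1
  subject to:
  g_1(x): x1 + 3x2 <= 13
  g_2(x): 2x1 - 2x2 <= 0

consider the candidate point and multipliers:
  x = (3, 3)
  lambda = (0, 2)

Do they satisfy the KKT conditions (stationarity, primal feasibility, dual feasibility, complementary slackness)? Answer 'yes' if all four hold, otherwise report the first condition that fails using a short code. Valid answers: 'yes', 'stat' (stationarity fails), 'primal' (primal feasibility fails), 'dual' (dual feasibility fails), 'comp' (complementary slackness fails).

Gradient of f: grad f(x) = Q x + c = (-7, 3)
Constraint values g_i(x) = a_i^T x - b_i:
  g_1((3, 3)) = -1
  g_2((3, 3)) = 0
Stationarity residual: grad f(x) + sum_i lambda_i a_i = (-3, -1)
  -> stationarity FAILS
Primal feasibility (all g_i <= 0): OK
Dual feasibility (all lambda_i >= 0): OK
Complementary slackness (lambda_i * g_i(x) = 0 for all i): OK

Verdict: the first failing condition is stationarity -> stat.

stat


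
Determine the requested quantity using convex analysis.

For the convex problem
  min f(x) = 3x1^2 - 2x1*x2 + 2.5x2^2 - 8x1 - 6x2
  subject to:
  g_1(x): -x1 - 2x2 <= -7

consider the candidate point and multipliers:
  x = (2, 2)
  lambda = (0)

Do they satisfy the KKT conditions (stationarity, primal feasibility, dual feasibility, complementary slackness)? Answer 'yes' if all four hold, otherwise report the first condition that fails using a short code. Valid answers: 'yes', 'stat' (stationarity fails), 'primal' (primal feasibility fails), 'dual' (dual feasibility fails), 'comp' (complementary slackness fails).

Gradient of f: grad f(x) = Q x + c = (0, 0)
Constraint values g_i(x) = a_i^T x - b_i:
  g_1((2, 2)) = 1
Stationarity residual: grad f(x) + sum_i lambda_i a_i = (0, 0)
  -> stationarity OK
Primal feasibility (all g_i <= 0): FAILS
Dual feasibility (all lambda_i >= 0): OK
Complementary slackness (lambda_i * g_i(x) = 0 for all i): OK

Verdict: the first failing condition is primal_feasibility -> primal.

primal


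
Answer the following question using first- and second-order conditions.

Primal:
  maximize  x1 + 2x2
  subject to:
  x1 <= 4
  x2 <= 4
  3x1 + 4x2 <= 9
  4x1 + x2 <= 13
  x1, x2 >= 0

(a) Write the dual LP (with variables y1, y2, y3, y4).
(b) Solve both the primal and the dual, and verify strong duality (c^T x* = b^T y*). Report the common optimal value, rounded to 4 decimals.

The standard primal-dual pair for 'max c^T x s.t. A x <= b, x >= 0' is:
  Dual:  min b^T y  s.t.  A^T y >= c,  y >= 0.

So the dual LP is:
  minimize  4y1 + 4y2 + 9y3 + 13y4
  subject to:
    y1 + 3y3 + 4y4 >= 1
    y2 + 4y3 + y4 >= 2
    y1, y2, y3, y4 >= 0

Solving the primal: x* = (0, 2.25).
  primal value c^T x* = 4.5.
Solving the dual: y* = (0, 0, 0.5, 0).
  dual value b^T y* = 4.5.
Strong duality: c^T x* = b^T y*. Confirmed.

4.5


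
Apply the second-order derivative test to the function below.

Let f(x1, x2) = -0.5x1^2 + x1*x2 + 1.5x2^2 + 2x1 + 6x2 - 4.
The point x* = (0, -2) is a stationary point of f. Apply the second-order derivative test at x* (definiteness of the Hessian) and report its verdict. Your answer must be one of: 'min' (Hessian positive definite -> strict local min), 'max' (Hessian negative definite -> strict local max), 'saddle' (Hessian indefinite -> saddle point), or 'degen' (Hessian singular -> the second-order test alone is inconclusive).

Compute the Hessian H = grad^2 f:
  H = [[-1, 1], [1, 3]]
Verify stationarity: grad f(x*) = H x* + g = (0, 0).
Eigenvalues of H: -1.2361, 3.2361.
Eigenvalues have mixed signs, so H is indefinite -> x* is a saddle point.

saddle


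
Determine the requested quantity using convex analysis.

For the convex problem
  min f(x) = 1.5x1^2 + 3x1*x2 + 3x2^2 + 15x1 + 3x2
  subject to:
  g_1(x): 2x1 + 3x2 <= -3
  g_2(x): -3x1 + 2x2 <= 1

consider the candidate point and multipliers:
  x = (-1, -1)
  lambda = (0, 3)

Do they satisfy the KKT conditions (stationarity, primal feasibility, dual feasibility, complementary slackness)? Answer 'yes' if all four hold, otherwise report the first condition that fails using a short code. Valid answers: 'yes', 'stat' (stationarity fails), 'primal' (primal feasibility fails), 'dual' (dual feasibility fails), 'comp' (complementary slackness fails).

Gradient of f: grad f(x) = Q x + c = (9, -6)
Constraint values g_i(x) = a_i^T x - b_i:
  g_1((-1, -1)) = -2
  g_2((-1, -1)) = 0
Stationarity residual: grad f(x) + sum_i lambda_i a_i = (0, 0)
  -> stationarity OK
Primal feasibility (all g_i <= 0): OK
Dual feasibility (all lambda_i >= 0): OK
Complementary slackness (lambda_i * g_i(x) = 0 for all i): OK

Verdict: yes, KKT holds.

yes


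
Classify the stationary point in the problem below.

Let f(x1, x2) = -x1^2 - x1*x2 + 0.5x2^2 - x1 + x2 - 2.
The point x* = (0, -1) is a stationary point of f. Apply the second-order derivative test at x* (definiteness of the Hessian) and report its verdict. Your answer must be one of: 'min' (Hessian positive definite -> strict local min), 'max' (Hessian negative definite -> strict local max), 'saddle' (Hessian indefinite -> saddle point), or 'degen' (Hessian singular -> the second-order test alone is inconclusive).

Compute the Hessian H = grad^2 f:
  H = [[-2, -1], [-1, 1]]
Verify stationarity: grad f(x*) = H x* + g = (0, 0).
Eigenvalues of H: -2.3028, 1.3028.
Eigenvalues have mixed signs, so H is indefinite -> x* is a saddle point.

saddle


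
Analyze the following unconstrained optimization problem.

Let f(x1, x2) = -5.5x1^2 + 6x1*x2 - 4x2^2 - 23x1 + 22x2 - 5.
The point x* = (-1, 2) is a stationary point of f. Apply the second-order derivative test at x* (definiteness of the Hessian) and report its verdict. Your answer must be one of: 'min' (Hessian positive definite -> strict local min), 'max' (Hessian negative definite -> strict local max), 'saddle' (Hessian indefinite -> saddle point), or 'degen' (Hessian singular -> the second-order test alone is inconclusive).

Compute the Hessian H = grad^2 f:
  H = [[-11, 6], [6, -8]]
Verify stationarity: grad f(x*) = H x* + g = (0, 0).
Eigenvalues of H: -15.6847, -3.3153.
Both eigenvalues < 0, so H is negative definite -> x* is a strict local max.

max


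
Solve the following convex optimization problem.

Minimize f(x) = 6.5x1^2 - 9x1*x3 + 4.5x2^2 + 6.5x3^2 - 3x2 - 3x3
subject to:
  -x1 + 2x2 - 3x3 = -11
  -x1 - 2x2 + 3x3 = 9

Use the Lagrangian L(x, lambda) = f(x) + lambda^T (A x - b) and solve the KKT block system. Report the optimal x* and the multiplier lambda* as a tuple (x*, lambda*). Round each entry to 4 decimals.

Form the Lagrangian:
  L(x, lambda) = (1/2) x^T Q x + c^T x + lambda^T (A x - b)
Stationarity (grad_x L = 0): Q x + c + A^T lambda = 0.
Primal feasibility: A x = b.

This gives the KKT block system:
  [ Q   A^T ] [ x     ]   [-c ]
  [ A    0  ] [ lambda ] = [ b ]

Solving the linear system:
  x*      = (1, -1.2105, 2.5263)
  lambda* = (-1.3947, -8.3421)
  f(x*)   = 27.8947

x* = (1, -1.2105, 2.5263), lambda* = (-1.3947, -8.3421)


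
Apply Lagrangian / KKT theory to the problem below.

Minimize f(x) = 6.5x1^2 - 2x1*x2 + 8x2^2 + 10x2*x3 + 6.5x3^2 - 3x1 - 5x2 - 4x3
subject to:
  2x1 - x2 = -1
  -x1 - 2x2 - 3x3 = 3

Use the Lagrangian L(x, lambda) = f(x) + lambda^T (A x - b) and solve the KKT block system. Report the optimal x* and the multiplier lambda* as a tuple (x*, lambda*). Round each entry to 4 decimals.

Form the Lagrangian:
  L(x, lambda) = (1/2) x^T Q x + c^T x + lambda^T (A x - b)
Stationarity (grad_x L = 0): Q x + c + A^T lambda = 0.
Primal feasibility: A x = b.

This gives the KKT block system:
  [ Q   A^T ] [ x     ]   [-c ]
  [ A    0  ] [ lambda ] = [ b ]

Solving the linear system:
  x*      = (-0.2543, 0.4913, -1.2428)
  lambda* = (1.104, -5.0809)
  f(x*)   = 9.8121

x* = (-0.2543, 0.4913, -1.2428), lambda* = (1.104, -5.0809)


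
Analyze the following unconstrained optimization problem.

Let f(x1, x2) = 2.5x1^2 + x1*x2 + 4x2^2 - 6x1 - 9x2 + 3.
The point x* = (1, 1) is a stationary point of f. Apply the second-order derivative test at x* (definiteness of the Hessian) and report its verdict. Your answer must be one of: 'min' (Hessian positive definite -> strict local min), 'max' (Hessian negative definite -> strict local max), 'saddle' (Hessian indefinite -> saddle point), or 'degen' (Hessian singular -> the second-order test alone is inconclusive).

Compute the Hessian H = grad^2 f:
  H = [[5, 1], [1, 8]]
Verify stationarity: grad f(x*) = H x* + g = (0, 0).
Eigenvalues of H: 4.6972, 8.3028.
Both eigenvalues > 0, so H is positive definite -> x* is a strict local min.

min


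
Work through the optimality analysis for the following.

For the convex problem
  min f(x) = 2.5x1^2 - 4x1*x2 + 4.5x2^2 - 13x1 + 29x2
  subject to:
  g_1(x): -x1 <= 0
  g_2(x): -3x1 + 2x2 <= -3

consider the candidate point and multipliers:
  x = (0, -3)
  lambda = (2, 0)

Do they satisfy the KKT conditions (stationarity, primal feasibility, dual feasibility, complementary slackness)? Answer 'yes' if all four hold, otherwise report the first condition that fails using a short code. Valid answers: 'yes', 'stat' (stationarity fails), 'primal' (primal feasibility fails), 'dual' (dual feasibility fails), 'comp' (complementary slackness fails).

Gradient of f: grad f(x) = Q x + c = (-1, 2)
Constraint values g_i(x) = a_i^T x - b_i:
  g_1((0, -3)) = 0
  g_2((0, -3)) = -3
Stationarity residual: grad f(x) + sum_i lambda_i a_i = (-3, 2)
  -> stationarity FAILS
Primal feasibility (all g_i <= 0): OK
Dual feasibility (all lambda_i >= 0): OK
Complementary slackness (lambda_i * g_i(x) = 0 for all i): OK

Verdict: the first failing condition is stationarity -> stat.

stat


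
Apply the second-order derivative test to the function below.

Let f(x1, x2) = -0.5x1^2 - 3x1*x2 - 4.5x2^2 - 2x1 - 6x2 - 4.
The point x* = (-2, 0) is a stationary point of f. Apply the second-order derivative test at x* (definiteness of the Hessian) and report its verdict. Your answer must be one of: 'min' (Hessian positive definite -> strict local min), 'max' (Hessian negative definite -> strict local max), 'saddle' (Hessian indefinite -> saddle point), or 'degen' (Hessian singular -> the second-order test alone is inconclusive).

Compute the Hessian H = grad^2 f:
  H = [[-1, -3], [-3, -9]]
Verify stationarity: grad f(x*) = H x* + g = (0, 0).
Eigenvalues of H: -10, 0.
H has a zero eigenvalue (singular; negative semidefinite but not definite), so H is neither positive definite, negative definite, nor indefinite. The second-order test alone is inconclusive -> degen.
(Indeed, f is constant along the null direction of H through x*, so x* is not a strict local extremum.)

degen


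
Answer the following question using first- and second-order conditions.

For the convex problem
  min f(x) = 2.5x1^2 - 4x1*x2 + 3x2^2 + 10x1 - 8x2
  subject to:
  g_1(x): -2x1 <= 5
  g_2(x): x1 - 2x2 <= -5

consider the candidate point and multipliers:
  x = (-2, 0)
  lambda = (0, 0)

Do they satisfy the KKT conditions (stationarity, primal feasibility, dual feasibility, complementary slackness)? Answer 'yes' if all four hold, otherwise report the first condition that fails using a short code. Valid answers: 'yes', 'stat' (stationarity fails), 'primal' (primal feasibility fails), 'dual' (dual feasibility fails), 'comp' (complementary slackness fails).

Gradient of f: grad f(x) = Q x + c = (0, 0)
Constraint values g_i(x) = a_i^T x - b_i:
  g_1((-2, 0)) = -1
  g_2((-2, 0)) = 3
Stationarity residual: grad f(x) + sum_i lambda_i a_i = (0, 0)
  -> stationarity OK
Primal feasibility (all g_i <= 0): FAILS
Dual feasibility (all lambda_i >= 0): OK
Complementary slackness (lambda_i * g_i(x) = 0 for all i): OK

Verdict: the first failing condition is primal_feasibility -> primal.

primal


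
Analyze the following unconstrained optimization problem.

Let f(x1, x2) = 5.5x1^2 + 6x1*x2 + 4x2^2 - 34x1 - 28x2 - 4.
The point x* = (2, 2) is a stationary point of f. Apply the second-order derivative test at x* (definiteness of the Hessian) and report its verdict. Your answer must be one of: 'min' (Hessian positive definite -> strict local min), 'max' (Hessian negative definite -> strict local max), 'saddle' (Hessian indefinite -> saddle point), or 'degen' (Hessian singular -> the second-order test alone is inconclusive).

Compute the Hessian H = grad^2 f:
  H = [[11, 6], [6, 8]]
Verify stationarity: grad f(x*) = H x* + g = (0, 0).
Eigenvalues of H: 3.3153, 15.6847.
Both eigenvalues > 0, so H is positive definite -> x* is a strict local min.

min
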